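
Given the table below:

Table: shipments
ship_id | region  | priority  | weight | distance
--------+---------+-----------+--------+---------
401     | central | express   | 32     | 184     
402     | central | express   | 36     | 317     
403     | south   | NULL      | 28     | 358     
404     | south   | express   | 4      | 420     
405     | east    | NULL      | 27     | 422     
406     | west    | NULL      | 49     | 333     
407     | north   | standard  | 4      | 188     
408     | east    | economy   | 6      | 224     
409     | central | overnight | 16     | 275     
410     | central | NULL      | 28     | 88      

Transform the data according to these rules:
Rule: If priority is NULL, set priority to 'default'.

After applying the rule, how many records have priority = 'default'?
4

Step 1: Count records where priority IS NULL
Step 2: Found 4 records with NULL priority
Step 3: These records will have priority set to 'default'
Step 4: Records already having priority = 'default': 0
Step 5: Answer: 4 + 0 = 4 records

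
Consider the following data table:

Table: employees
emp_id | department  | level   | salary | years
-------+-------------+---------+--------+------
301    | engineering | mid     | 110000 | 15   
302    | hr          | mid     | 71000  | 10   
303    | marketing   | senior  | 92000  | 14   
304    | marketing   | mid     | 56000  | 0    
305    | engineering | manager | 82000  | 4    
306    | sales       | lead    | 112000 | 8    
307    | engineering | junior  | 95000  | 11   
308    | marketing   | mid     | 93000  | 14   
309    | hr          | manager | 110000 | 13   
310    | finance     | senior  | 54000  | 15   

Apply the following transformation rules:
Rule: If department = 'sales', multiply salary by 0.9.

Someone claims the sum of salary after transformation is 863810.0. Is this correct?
No, the correct result is 863800.0.

Step 1: Calculate the correct sum after transformation
Step 2: Apply multiplier 0.9 to records where department = 'sales'
Step 3: Correct result = 863800.0
Step 4: Claimed result = 863810.0
Step 5: 863800.0 ≠ 863810.0
Conclusion: The claimed result is incorrect. The correct answer is 863800.0.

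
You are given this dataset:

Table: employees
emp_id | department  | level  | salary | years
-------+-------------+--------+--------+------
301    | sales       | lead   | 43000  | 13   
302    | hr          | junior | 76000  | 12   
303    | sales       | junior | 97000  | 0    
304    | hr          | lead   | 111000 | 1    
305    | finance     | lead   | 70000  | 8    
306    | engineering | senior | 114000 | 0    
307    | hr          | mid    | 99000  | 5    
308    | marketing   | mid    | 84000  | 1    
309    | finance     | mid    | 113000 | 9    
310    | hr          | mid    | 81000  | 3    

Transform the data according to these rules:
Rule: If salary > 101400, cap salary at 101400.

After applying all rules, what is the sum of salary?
854200

Step 1: 3 records have salary > 101400
Step 2: These records originally summed to 338000
Step 3: After capping: 3 × 101400 = 304200
Step 4: Unaffected records sum: 550000
Step 5: Final sum = 304200 + 550000 = 854200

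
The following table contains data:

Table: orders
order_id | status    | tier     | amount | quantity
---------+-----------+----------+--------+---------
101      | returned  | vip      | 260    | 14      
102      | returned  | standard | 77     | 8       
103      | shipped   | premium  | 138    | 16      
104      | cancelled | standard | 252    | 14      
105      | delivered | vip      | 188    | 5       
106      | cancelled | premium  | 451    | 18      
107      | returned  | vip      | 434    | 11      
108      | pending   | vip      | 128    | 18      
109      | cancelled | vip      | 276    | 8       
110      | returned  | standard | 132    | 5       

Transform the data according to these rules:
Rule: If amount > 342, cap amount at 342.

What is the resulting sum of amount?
2135

Step 1: 2 records have amount > 342
Step 2: These records originally summed to 885
Step 3: After capping: 2 × 342 = 684
Step 4: Unaffected records sum: 1451
Step 5: Final sum = 684 + 1451 = 2135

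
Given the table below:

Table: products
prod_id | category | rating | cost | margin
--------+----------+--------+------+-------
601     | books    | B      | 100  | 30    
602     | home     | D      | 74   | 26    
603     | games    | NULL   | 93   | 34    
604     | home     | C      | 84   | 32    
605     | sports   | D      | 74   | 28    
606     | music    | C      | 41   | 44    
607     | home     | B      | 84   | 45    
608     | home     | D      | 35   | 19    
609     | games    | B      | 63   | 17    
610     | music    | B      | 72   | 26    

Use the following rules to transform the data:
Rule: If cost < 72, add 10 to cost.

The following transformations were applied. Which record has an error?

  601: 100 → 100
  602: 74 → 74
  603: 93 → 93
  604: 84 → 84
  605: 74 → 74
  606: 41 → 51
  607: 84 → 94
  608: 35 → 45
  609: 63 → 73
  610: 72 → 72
Record 607 has an error. The correct transformed value should be 84, not 94.

Step 1: Check each record against the rule
Step 2: Record 607 has cost = 84
Step 3: Since 84 >= 72, the bonus should not have been applied
Step 4: Correct value = 84, but claimed value = 94
Conclusion: Record 607 has the error.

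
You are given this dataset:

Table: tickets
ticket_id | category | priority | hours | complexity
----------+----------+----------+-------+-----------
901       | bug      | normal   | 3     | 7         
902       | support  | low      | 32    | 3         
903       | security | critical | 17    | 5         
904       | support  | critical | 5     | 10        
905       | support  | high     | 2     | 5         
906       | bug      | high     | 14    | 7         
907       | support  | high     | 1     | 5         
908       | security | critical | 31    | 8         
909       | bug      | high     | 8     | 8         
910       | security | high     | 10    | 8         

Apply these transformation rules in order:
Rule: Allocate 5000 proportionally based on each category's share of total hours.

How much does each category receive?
bug: 1016.26, security: 2357.72, support: 1626.02

Step 1: Calculate total hours = 123
Step 2: Calculate each category's proportion:
  bug: 25/123 = 20.33% → 1016.26
  security: 58/123 = 47.15% → 2357.72
  support: 40/123 = 32.52% → 1626.02
Step 3: Verify: sum of allocations ≈ 5000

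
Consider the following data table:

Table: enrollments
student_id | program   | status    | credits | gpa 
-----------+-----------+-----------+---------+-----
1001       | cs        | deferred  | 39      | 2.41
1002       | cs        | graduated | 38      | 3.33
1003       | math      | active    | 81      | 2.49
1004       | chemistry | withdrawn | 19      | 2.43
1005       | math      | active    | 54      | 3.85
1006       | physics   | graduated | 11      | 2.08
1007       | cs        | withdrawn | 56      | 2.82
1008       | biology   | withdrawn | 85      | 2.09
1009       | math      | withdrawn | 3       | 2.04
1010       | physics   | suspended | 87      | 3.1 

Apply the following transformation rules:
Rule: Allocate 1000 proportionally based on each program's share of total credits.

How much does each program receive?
biology: 179.7, chemistry: 40.17, cs: 281.18, math: 291.75, physics: 207.19

Step 1: Calculate total credits = 473
Step 2: Calculate each program's proportion:
  biology: 85/473 = 17.97% → 179.7
  chemistry: 19/473 = 4.02% → 40.17
  cs: 133/473 = 28.12% → 281.18
  math: 138/473 = 29.18% → 291.75
  physics: 98/473 = 20.72% → 207.19
Step 3: Verify: sum of allocations ≈ 1000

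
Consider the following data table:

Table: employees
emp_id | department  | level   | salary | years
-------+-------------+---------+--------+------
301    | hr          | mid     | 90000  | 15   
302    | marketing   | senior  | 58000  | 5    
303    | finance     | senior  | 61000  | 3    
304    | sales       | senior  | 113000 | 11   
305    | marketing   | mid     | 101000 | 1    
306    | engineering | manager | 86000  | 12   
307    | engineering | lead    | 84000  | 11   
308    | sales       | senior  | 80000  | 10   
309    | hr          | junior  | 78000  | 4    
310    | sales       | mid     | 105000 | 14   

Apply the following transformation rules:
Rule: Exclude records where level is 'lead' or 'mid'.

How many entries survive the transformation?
6

Step 1: Count records to exclude
  - 1 (lead) + 3 (mid) = 4 records
Step 2: Total records: 10
Step 3: Remaining = 10 - 4 = 6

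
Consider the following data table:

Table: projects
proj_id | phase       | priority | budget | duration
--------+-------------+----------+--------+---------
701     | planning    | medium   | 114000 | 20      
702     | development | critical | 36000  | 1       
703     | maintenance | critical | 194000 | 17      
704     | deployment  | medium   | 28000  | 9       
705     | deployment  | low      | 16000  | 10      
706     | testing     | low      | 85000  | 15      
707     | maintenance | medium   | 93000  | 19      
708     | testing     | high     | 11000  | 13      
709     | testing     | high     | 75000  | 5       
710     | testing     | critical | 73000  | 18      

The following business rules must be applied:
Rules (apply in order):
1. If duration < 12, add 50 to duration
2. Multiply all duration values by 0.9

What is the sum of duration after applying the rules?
294.3

Step 1: Apply Rule 1 - Add 50 to records with duration < 12
  - 4 records affected: 25 + (4 × 50) = 225
  - Unaffected records: 102
  - Sum after Rule 1: 327
Step 2: Apply Rule 2 - Multiply all by 0.9
  - 327 × 0.9 = 294.3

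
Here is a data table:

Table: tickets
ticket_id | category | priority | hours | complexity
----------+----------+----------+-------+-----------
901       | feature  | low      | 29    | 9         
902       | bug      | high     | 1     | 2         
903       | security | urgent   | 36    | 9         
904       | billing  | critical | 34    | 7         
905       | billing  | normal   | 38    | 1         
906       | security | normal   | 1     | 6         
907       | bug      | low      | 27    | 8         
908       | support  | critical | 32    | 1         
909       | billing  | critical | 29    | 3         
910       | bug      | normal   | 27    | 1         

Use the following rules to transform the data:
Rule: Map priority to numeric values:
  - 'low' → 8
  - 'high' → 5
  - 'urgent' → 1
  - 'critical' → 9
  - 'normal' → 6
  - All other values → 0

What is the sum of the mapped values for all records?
67

Step 1: Apply mapping to each record
Step 2: Count by status:
  'low': 2 records × 8 = 16
  'high': 1 records × 5 = 5
  'urgent': 1 records × 1 = 1
  'critical': 3 records × 9 = 27
  'normal': 3 records × 6 = 18
Step 3: Sum all mapped values = 67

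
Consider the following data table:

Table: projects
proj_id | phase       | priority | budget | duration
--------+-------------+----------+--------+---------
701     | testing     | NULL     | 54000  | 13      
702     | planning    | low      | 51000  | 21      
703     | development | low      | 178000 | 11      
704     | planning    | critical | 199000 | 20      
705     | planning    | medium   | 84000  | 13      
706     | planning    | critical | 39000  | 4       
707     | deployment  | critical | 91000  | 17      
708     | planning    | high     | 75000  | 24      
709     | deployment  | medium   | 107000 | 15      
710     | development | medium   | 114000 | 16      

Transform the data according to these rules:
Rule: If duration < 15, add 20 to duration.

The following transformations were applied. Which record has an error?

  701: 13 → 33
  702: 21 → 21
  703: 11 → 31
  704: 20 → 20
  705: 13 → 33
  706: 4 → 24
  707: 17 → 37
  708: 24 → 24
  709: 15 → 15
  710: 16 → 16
Record 707 has an error. The correct transformed value should be 17, not 37.

Step 1: Check each record against the rule
Step 2: Record 707 has duration = 17
Step 3: Since 17 >= 15, the bonus should not have been applied
Step 4: Correct value = 17, but claimed value = 37
Conclusion: Record 707 has the error.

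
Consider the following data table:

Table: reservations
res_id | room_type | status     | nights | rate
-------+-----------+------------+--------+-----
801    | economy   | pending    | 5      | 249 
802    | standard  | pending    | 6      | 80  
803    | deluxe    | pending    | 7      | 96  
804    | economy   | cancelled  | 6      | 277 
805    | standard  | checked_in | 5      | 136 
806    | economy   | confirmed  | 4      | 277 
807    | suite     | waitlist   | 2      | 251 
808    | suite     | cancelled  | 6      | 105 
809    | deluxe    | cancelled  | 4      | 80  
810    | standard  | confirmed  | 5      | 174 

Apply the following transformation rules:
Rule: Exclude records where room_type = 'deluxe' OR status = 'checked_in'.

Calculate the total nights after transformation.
34

Step 1: Find records where room_type = 'deluxe' OR status = 'checked_in'
Step 2: 3 records match, summing to 16
Step 3: Original sum: 50
Step 4: Remaining sum = 50 - 16 = 34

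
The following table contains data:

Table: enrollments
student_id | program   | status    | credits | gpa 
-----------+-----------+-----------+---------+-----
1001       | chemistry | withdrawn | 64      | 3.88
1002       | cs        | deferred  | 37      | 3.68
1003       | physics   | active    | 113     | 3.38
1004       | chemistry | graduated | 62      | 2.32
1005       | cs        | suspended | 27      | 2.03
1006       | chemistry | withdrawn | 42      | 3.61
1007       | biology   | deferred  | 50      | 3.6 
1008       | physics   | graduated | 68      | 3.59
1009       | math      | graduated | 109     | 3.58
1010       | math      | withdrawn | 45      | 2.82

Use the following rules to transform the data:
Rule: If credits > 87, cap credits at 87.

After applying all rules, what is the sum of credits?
569

Step 1: 2 records have credits > 87
Step 2: These records originally summed to 222
Step 3: After capping: 2 × 87 = 174
Step 4: Unaffected records sum: 395
Step 5: Final sum = 174 + 395 = 569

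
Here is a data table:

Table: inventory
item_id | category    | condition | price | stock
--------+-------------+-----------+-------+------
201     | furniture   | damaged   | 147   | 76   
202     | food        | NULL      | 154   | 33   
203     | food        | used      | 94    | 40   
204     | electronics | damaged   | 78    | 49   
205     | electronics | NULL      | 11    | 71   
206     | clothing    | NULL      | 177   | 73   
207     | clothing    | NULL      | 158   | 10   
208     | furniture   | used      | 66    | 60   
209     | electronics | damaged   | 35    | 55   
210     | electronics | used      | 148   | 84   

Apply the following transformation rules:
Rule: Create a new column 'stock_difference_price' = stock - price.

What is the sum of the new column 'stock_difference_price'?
-517

Step 1: For each record, compute stock - price
Example calculations:
  76 - 147 = -71
  33 - 154 = -121
  40 - 94 = -54
  ...
Step 2: Sum all derived values
Step 3: Total = -517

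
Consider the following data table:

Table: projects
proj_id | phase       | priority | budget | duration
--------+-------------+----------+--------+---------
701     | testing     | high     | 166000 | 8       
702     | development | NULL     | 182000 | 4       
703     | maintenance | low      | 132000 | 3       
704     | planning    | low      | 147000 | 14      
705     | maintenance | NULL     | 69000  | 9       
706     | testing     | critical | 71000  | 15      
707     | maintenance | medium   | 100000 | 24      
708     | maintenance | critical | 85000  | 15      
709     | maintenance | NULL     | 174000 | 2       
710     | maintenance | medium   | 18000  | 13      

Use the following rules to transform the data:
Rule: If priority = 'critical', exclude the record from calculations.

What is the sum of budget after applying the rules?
988000

Step 1: Identify records where priority = 'critical'
Step 2: The excluded records sum to 156000
Step 3: Original total budget = 1144000
Step 4: Remaining total = 1144000 - 156000 = 988000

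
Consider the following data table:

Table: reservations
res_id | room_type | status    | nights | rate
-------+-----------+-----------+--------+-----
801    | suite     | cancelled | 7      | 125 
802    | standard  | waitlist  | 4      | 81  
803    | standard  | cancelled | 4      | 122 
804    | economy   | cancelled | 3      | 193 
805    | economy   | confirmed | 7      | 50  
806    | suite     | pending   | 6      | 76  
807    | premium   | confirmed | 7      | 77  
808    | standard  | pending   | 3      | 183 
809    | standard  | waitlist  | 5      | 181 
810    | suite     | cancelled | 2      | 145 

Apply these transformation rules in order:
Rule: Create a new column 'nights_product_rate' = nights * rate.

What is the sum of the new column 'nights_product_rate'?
5355

Step 1: For each record, compute nights * rate
Example calculations:
  7 * 125 = 875
  4 * 81 = 324
  4 * 122 = 488
  ...
Step 2: Sum all derived values
Step 3: Total = 5355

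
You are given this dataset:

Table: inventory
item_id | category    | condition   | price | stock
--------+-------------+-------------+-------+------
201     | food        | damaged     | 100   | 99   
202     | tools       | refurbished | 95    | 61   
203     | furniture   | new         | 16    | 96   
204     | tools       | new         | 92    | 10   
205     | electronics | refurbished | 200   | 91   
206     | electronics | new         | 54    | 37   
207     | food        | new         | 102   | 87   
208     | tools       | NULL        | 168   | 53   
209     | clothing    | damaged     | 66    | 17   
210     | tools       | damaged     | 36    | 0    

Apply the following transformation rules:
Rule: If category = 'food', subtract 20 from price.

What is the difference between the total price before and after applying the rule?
40

Step 1: Original sum of price = 929
Step 2: 2 records have category = 'food'
Step 3: Each affected record changes by -20
Step 4: Total change = 2 × -20 = -40
Step 5: New sum = 929 + -40 = 889
Step 6: Difference = |889 - 929| = 40
        (Sum decreased by 40)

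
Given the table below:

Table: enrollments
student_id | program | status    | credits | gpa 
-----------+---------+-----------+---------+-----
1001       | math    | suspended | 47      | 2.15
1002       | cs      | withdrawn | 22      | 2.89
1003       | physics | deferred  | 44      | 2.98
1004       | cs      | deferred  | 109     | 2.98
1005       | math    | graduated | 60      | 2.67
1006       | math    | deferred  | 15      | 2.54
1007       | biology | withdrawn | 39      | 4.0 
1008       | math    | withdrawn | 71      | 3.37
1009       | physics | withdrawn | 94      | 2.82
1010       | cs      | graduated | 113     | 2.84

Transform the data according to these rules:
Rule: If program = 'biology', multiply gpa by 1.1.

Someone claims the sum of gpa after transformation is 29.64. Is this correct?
Yes, the result is correct.

Step 1: Calculate the correct sum after transformation
Step 2: Apply multiplier 1.1 to records where program = 'biology'
Step 3: Correct result = 29.64
Step 4: Claimed result = 29.64
Step 5: 29.64 = 29.64 ✓
Conclusion: The claimed result is correct.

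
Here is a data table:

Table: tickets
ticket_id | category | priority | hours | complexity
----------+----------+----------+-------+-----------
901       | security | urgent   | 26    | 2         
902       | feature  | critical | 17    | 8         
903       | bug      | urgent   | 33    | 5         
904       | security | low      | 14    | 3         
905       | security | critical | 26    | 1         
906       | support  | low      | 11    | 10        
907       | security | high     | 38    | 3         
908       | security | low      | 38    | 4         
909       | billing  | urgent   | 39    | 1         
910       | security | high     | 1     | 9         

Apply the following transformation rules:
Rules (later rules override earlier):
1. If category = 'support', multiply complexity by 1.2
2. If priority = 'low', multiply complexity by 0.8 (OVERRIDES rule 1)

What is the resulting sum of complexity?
42.6

Step 1: Rule 2 takes priority for records with priority = 'low'
  - 3 records: 17 × 0.8 = 13.6
Step 2: Rule 1 applies to remaining records with category = 'support'
  - 0 records: 0 × 1.2 = 0.0
Step 3: Other records unchanged: 29
Step 4: Final sum = 13.6 + 0.0 + 29 = 42.6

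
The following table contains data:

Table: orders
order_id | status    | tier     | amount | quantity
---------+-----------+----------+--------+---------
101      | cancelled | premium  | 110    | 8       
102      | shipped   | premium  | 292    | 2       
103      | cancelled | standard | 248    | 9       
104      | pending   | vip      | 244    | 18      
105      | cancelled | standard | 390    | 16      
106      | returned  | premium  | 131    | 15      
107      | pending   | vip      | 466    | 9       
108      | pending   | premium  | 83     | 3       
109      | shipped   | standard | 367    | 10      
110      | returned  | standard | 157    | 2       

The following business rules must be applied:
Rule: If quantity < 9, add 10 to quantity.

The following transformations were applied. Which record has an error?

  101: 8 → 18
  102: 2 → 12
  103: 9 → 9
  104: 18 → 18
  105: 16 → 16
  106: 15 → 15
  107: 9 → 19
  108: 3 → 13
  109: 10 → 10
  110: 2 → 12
Record 107 has an error. The correct transformed value should be 9, not 19.

Step 1: Check each record against the rule
Step 2: Record 107 has quantity = 9
Step 3: Since 9 >= 9, the bonus should not have been applied
Step 4: Correct value = 9, but claimed value = 19
Conclusion: Record 107 has the error.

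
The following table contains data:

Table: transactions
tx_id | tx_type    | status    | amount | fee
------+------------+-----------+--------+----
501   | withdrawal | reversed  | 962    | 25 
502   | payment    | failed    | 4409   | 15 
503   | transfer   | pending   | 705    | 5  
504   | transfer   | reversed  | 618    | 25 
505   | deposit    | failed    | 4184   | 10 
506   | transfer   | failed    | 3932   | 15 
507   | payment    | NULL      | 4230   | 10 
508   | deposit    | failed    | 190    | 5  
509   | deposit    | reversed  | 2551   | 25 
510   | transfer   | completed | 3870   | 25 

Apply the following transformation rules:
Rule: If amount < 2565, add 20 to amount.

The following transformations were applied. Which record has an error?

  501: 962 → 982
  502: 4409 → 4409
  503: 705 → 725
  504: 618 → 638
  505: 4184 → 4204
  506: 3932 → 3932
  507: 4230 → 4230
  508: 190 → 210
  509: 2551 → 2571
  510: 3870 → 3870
Record 505 has an error. The correct transformed value should be 4184, not 4204.

Step 1: Check each record against the rule
Step 2: Record 505 has amount = 4184
Step 3: Since 4184 >= 2565, the bonus should not have been applied
Step 4: Correct value = 4184, but claimed value = 4204
Conclusion: Record 505 has the error.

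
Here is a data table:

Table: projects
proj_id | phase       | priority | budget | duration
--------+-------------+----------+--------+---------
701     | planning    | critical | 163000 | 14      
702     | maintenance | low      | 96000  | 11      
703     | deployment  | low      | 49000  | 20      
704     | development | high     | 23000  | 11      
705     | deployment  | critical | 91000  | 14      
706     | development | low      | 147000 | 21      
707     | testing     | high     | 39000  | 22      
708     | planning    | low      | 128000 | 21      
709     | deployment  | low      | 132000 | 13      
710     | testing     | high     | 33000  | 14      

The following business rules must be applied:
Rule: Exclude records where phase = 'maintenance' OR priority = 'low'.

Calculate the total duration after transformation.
75

Step 1: Find records where phase = 'maintenance' OR priority = 'low'
Step 2: 5 records match, summing to 86
Step 3: Original sum: 161
Step 4: Remaining sum = 161 - 86 = 75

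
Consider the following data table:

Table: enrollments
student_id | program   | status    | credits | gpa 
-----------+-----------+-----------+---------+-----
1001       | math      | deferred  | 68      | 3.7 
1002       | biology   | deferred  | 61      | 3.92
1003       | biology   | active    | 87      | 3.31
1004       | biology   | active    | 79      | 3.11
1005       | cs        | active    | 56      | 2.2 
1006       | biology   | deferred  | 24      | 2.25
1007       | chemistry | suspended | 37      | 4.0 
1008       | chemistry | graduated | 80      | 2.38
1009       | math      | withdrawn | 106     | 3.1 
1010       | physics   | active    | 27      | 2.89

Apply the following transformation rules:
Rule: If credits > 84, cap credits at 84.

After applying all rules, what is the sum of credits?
600

Step 1: 2 records have credits > 84
Step 2: These records originally summed to 193
Step 3: After capping: 2 × 84 = 168
Step 4: Unaffected records sum: 432
Step 5: Final sum = 168 + 432 = 600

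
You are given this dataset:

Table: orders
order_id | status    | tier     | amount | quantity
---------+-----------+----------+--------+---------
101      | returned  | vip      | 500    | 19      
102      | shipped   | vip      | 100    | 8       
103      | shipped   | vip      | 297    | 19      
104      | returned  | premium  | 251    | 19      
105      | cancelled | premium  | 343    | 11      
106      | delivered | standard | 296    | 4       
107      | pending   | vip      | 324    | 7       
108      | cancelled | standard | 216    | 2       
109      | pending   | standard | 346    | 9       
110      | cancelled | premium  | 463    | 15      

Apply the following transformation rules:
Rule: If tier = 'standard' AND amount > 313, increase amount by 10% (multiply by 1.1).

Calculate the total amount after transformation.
3170.6

Step 1: Find records where tier = 'standard' AND amount > 313
Step 2: 1 records match, summing to 346
Step 3: After multiplier: 346 × 1.1 = 380.6
Step 4: Unaffected records sum: 2790
Step 5: Final sum = 380.6 + 2790 = 3170.6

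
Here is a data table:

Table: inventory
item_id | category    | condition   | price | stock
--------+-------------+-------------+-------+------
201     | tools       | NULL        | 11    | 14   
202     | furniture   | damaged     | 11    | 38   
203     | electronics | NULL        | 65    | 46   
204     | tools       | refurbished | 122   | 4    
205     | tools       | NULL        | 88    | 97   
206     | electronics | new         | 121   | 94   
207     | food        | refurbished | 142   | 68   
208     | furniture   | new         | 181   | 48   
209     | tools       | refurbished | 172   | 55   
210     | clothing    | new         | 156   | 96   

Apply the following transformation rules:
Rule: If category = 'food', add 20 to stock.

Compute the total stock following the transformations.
580

Step 1: Count records where category = 'food': 1
Step 2: Total bonus added: 1 × 20 = 20
Step 3: Original sum of stock: 560
Step 4: Final sum = 560 + 20 = 580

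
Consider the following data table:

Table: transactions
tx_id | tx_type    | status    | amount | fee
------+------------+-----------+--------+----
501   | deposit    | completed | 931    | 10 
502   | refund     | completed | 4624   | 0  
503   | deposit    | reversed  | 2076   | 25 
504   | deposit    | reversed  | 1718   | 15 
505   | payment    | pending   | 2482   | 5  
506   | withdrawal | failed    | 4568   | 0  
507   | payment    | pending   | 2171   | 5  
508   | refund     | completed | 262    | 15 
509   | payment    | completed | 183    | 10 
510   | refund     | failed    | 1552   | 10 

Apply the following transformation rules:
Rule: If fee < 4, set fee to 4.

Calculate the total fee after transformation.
103

Step 1: 2 records have fee < 4
Step 2: These records originally summed to 0
Step 3: After setting to minimum: 2 × 4 = 8
Step 4: Unaffected records sum: 95
Step 5: Final sum = 8 + 95 = 103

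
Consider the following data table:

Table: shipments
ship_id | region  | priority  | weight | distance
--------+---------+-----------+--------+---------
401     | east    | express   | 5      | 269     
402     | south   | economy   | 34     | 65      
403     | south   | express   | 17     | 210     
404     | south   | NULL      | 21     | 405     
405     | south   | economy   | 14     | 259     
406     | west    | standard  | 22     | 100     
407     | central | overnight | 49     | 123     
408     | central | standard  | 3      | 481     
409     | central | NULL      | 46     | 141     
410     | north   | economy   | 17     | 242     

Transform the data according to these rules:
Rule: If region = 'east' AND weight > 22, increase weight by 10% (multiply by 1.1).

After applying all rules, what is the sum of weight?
228

Step 1: Find records where region = 'east' AND weight > 22
Step 2: 0 records match, summing to 0
Step 3: After multiplier: 0 × 1.1 = 0.0
Step 4: Unaffected records sum: 228
Step 5: Final sum = 0.0 + 228 = 228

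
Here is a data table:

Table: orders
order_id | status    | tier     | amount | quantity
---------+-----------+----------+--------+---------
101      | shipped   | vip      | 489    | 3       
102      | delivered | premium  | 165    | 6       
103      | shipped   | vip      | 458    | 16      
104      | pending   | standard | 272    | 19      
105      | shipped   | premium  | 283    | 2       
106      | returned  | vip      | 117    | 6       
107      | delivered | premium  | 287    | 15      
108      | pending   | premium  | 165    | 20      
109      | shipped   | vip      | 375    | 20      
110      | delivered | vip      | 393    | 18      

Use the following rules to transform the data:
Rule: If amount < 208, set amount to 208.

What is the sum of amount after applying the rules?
3181

Step 1: 3 records have amount < 208
Step 2: These records originally summed to 447
Step 3: After setting to minimum: 3 × 208 = 624
Step 4: Unaffected records sum: 2557
Step 5: Final sum = 624 + 2557 = 3181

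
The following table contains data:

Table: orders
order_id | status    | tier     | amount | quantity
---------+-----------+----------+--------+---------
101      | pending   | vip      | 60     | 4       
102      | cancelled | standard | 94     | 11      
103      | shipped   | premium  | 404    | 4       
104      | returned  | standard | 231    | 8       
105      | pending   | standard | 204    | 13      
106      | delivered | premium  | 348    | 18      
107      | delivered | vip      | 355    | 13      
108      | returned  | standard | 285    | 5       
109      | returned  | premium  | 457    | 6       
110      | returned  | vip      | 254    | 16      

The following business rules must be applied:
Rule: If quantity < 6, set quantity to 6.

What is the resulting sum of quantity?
103

Step 1: 3 records have quantity < 6
Step 2: These records originally summed to 13
Step 3: After setting to minimum: 3 × 6 = 18
Step 4: Unaffected records sum: 85
Step 5: Final sum = 18 + 85 = 103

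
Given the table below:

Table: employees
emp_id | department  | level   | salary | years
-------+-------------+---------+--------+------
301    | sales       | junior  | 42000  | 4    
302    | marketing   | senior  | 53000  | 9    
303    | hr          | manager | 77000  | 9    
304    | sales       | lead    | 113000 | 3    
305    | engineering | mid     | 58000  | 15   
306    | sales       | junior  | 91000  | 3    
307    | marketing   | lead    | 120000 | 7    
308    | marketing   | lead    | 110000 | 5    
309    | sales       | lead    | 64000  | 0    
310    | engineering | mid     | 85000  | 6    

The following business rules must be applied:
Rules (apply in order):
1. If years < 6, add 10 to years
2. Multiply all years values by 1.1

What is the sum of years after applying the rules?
122.1

Step 1: Apply Rule 1 - Add 10 to records with years < 6
  - 5 records affected: 15 + (5 × 10) = 65
  - Unaffected records: 46
  - Sum after Rule 1: 111
Step 2: Apply Rule 2 - Multiply all by 1.1
  - 111 × 1.1 = 122.1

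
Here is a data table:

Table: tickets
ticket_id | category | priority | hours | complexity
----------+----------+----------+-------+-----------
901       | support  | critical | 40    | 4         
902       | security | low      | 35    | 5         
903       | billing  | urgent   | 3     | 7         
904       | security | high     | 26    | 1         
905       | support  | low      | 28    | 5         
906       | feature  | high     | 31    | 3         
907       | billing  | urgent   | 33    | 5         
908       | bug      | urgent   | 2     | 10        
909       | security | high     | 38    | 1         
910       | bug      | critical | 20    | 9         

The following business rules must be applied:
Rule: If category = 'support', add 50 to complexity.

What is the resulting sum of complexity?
150

Step 1: Count records where category = 'support': 2
Step 2: Total bonus added: 2 × 50 = 100
Step 3: Original sum of complexity: 50
Step 4: Final sum = 50 + 100 = 150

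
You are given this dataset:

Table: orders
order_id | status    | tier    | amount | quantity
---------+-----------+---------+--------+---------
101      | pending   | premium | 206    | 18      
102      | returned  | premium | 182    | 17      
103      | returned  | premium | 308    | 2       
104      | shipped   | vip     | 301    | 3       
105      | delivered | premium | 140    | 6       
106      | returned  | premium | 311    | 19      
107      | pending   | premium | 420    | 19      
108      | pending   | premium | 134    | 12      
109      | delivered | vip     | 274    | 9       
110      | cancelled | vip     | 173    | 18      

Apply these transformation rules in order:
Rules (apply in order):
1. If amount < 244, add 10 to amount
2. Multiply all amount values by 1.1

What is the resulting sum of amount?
2748.9

Step 1: Apply Rule 1 - Add 10 to records with amount < 244
  - 5 records affected: 835 + (5 × 10) = 885
  - Unaffected records: 1614
  - Sum after Rule 1: 2499
Step 2: Apply Rule 2 - Multiply all by 1.1
  - 2499 × 1.1 = 2748.9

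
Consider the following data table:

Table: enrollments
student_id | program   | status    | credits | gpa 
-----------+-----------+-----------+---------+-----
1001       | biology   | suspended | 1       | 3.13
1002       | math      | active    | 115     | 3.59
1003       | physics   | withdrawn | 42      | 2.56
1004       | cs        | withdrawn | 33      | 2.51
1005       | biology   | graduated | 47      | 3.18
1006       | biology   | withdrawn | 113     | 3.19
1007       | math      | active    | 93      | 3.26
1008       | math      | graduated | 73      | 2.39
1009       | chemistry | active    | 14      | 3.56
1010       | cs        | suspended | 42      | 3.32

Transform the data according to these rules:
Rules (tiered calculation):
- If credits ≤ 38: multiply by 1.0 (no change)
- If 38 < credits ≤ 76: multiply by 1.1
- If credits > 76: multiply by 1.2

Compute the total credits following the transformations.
657.6

Step 1: Tier 1 (credits ≤ 38): 3 records, sum = 48 × 1.0 = 48.0
Step 2: Tier 2 (38 < credits ≤ 76): 4 records, sum = 204 × 1.1 = 224.4
Step 3: Tier 3 (credits > 76): 3 records, sum = 321 × 1.2 = 385.2
Step 4: Final sum = 48.0 + 224.4 + 385.2 = 657.6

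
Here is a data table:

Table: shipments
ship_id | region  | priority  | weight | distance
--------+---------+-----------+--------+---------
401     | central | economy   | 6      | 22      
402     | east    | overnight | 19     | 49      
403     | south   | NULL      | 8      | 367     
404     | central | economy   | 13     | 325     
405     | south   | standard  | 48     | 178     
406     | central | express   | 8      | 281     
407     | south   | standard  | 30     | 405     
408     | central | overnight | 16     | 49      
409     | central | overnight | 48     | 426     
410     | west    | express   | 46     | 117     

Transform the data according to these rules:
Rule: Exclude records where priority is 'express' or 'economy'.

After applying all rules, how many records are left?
6

Step 1: Count records to exclude
  - 2 (express) + 2 (economy) = 4 records
Step 2: Total records: 10
Step 3: Remaining = 10 - 4 = 6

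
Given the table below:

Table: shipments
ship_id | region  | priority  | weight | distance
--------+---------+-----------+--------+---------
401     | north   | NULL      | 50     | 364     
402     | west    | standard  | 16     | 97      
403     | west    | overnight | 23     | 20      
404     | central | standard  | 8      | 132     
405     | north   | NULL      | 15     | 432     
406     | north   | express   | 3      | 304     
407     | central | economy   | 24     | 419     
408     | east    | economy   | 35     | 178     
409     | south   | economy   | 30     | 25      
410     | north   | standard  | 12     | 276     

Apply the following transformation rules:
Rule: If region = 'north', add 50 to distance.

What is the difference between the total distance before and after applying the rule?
200

Step 1: Original sum of distance = 2247
Step 2: 4 records have region = 'north'
Step 3: Each affected record changes by 50
Step 4: Total change = 4 × 50 = 200
Step 5: New sum = 2247 + 200 = 2447
Step 6: Difference = |2447 - 2247| = 200
        (Sum increased by 200)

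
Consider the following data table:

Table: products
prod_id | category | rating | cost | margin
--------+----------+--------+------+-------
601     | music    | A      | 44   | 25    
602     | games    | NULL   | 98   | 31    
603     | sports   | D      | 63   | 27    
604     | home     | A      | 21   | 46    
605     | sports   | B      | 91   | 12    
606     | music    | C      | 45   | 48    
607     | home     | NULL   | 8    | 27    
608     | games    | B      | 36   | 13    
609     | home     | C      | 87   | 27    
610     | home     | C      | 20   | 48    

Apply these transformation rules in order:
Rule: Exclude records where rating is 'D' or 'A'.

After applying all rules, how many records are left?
7

Step 1: Count records to exclude
  - 1 (D) + 2 (A) = 3 records
Step 2: Total records: 10
Step 3: Remaining = 10 - 3 = 7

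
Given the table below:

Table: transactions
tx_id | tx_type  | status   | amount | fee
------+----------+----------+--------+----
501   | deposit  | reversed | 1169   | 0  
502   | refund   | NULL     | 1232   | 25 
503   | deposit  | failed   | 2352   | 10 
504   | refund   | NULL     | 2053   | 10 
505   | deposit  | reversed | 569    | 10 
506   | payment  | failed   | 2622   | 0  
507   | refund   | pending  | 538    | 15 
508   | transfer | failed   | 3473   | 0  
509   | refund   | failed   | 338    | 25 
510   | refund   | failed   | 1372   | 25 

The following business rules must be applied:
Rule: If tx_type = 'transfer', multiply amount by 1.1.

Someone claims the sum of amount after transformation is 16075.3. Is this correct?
No, the correct result is 16065.3.

Step 1: Calculate the correct sum after transformation
Step 2: Apply multiplier 1.1 to records where tx_type = 'transfer'
Step 3: Correct result = 16065.3
Step 4: Claimed result = 16075.3
Step 5: 16065.3 ≠ 16075.3
Conclusion: The claimed result is incorrect. The correct answer is 16065.3.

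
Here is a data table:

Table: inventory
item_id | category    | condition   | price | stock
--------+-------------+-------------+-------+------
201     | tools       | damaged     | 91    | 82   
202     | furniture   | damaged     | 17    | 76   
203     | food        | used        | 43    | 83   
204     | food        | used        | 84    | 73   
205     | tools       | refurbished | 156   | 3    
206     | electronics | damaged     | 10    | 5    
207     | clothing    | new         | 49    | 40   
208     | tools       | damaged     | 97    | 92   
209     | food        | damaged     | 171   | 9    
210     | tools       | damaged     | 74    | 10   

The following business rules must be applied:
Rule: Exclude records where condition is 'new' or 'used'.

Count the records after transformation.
7

Step 1: Count records to exclude
  - 1 (new) + 2 (used) = 3 records
Step 2: Total records: 10
Step 3: Remaining = 10 - 3 = 7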